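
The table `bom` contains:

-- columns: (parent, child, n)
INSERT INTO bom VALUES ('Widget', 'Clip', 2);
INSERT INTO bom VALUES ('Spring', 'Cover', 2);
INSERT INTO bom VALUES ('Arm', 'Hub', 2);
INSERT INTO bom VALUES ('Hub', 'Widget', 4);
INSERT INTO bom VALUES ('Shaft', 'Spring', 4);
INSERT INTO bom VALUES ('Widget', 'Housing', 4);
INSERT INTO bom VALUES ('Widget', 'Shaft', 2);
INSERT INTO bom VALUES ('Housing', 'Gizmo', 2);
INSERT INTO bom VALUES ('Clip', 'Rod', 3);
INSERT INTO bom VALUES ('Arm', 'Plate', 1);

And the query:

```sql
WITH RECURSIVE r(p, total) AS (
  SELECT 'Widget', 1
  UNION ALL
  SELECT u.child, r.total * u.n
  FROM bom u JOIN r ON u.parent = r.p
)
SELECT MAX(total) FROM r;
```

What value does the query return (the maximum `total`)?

Base: (Widget, total=1).
Iteration 1: components of {Widget} -> Clip = 1*2 = 2, Housing = 1*4 = 4, Shaft = 1*2 = 2.
Iteration 2: components of {Clip,Housing,Shaft} -> Gizmo = 4*2 = 8, Rod = 2*3 = 6, Spring = 2*4 = 8.
Iteration 3: components of {Gizmo,Rod,Spring} -> Cover = 8*2 = 16.
Iteration 4: no further components; recursion stops.
total values: 1, 2, 2, 4, 8, 6, 8, 16; the maximum is 16.

16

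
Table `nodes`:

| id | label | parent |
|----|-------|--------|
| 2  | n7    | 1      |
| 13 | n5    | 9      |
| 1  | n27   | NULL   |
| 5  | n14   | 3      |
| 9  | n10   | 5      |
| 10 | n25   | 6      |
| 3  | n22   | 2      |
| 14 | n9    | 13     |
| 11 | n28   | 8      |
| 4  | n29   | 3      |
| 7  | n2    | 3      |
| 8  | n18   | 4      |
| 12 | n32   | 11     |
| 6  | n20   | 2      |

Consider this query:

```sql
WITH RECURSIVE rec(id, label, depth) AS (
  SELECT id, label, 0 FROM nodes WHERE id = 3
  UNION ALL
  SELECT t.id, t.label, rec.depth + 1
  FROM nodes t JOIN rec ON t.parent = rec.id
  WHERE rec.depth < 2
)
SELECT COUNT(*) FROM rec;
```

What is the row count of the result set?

6

Base: id=3 (n22) at depth 0.
Iteration 1: rows with parent in {3} -> n29 (id 4, depth 1), n14 (id 5, depth 1), n2 (id 7, depth 1).
Iteration 2: rows with parent in {4,5,7} -> n18 (id 8, depth 2), n10 (id 9, depth 2).
Iteration 3: depth < 2 fails for all current rows; recursion stops.
Total rows emitted: 6.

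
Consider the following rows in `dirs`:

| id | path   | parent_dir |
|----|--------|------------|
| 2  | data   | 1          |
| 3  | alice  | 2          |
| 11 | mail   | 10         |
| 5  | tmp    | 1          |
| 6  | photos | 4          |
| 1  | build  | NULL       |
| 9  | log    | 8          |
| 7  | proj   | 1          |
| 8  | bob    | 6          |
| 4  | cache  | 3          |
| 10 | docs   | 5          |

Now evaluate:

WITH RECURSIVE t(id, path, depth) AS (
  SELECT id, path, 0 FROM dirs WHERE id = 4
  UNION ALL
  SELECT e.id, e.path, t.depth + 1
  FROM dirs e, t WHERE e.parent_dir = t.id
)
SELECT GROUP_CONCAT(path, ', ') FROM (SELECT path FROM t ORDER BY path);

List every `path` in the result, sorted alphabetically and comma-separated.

bob, cache, log, photos

Base: id=4 (cache) at depth 0.
Iteration 1: rows with parent_dir in {4} -> photos (id 6, depth 1).
Iteration 2: rows with parent_dir in {6} -> bob (id 8, depth 2).
Iteration 3: rows with parent_dir in {8} -> log (id 9, depth 3).
Iteration 4: no rows with parent_dir in {9}; recursion stops.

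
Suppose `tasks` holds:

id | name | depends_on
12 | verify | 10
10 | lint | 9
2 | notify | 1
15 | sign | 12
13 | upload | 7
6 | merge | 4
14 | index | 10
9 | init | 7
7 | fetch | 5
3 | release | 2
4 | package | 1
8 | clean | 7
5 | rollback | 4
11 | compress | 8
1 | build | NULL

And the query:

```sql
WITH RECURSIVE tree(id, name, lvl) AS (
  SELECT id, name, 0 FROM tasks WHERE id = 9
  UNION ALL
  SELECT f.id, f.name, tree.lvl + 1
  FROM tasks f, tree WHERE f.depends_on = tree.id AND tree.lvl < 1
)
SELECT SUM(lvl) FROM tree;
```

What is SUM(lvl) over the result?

1

Base: id=9 (init) at lvl 0.
Iteration 1: rows with depends_on in {9} -> lint (id 10, lvl 1).
Iteration 2: lvl < 1 fails for all current rows; recursion stops.
SUM(lvl) = 0 + 1 = 1.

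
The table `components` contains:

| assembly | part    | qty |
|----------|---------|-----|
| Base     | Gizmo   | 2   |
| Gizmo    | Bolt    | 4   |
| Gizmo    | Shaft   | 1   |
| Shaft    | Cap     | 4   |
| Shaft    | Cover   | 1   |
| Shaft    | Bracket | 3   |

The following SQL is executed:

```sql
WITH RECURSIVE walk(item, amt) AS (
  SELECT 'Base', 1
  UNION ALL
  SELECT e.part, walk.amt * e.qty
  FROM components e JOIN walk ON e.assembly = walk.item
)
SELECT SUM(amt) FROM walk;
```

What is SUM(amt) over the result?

Base: (Base, amt=1).
Iteration 1: components of {Base} -> Gizmo = 1*2 = 2.
Iteration 2: components of {Gizmo} -> Bolt = 2*4 = 8, Shaft = 2*1 = 2.
Iteration 3: components of {Bolt,Shaft} -> Bracket = 2*3 = 6, Cap = 2*4 = 8, Cover = 2*1 = 2.
Iteration 4: no further components; recursion stops.
SUM(amt) = 1 + 2 + 8 + 2 + 8 + 2 + 6 = 29.

29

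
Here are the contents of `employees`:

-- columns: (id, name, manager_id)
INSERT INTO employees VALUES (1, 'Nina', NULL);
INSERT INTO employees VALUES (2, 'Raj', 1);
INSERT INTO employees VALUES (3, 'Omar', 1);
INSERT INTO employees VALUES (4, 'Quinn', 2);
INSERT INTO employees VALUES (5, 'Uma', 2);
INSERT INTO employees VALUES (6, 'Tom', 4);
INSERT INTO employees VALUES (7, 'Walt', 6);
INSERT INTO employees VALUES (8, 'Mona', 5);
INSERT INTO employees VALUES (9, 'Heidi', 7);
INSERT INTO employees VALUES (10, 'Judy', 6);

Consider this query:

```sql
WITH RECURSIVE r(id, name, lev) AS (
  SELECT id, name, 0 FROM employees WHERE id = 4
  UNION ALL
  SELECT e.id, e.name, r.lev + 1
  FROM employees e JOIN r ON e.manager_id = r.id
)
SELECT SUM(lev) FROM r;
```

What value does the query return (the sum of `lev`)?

Base: id=4 (Quinn) at lev 0.
Iteration 1: rows with manager_id in {4} -> Tom (id 6, lev 1).
Iteration 2: rows with manager_id in {6} -> Walt (id 7, lev 2), Judy (id 10, lev 2).
Iteration 3: rows with manager_id in {7,10} -> Heidi (id 9, lev 3).
Iteration 4: no rows with manager_id in {9}; recursion stops.
SUM(lev) = 0 + 1 + 2 + 2 + 3 = 8.

8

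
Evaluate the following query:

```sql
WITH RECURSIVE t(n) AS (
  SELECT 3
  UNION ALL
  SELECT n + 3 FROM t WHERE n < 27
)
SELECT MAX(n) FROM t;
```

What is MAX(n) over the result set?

Base: n=3.
Iteration 1: 3 < 27 holds -> n = 3 + 3 = 6.
Iteration 2: 6 < 27 holds -> n = 6 + 3 = 9.
Iteration 3: 9 < 27 holds -> n = 9 + 3 = 12.
Iteration 4: 12 < 27 holds -> n = 12 + 3 = 15.
Iteration 5: 15 < 27 holds -> n = 15 + 3 = 18.
Iteration 6: 18 < 27 holds -> n = 18 + 3 = 21.
Iteration 7: 21 < 27 holds -> n = 21 + 3 = 24.
Iteration 8: 24 < 27 holds -> n = 24 + 3 = 27.
Iteration 9: 27 < 27 fails; recursion stops.
n values: 3, 6, 9, 12, 15, 18, 21, 24, 27; the maximum is 27.

27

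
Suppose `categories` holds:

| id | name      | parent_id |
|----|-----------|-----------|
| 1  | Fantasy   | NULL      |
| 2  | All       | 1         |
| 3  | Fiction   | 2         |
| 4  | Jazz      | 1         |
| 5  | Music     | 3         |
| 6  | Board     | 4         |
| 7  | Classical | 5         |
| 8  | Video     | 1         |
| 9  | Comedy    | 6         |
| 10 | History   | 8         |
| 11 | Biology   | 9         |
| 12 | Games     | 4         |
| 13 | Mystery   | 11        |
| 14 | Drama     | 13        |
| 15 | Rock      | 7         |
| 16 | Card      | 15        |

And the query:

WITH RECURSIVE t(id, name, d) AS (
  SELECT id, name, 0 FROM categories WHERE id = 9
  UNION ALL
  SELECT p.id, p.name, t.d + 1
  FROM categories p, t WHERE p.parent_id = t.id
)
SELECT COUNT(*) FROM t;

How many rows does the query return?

Base: id=9 (Comedy) at d 0.
Iteration 1: rows with parent_id in {9} -> Biology (id 11, d 1).
Iteration 2: rows with parent_id in {11} -> Mystery (id 13, d 2).
Iteration 3: rows with parent_id in {13} -> Drama (id 14, d 3).
Iteration 4: no rows with parent_id in {14}; recursion stops.
Total rows emitted: 4.

4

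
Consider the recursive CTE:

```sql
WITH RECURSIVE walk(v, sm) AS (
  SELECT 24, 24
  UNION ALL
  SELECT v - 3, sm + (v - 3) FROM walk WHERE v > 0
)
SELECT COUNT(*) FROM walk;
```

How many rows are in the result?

9

Base: v=24, sm=24.
Iteration 1: 24 > 0 holds -> v = 24 - 3 = 21, sm = 24 + 21 = 45.
Iteration 2: 21 > 0 holds -> v = 21 - 3 = 18, sm = 45 + 18 = 63.
Iteration 3: 18 > 0 holds -> v = 18 - 3 = 15, sm = 63 + 15 = 78.
Iteration 4: 15 > 0 holds -> v = 15 - 3 = 12, sm = 78 + 12 = 90.
Iteration 5: 12 > 0 holds -> v = 12 - 3 = 9, sm = 90 + 9 = 99.
Iteration 6: 9 > 0 holds -> v = 9 - 3 = 6, sm = 99 + 6 = 105.
Iteration 7: 6 > 0 holds -> v = 6 - 3 = 3, sm = 105 + 3 = 108.
Iteration 8: 3 > 0 holds -> v = 3 - 3 = 0, sm = 108 + 0 = 108.
Iteration 9: 0 > 0 fails; recursion stops.
Total rows emitted: 9.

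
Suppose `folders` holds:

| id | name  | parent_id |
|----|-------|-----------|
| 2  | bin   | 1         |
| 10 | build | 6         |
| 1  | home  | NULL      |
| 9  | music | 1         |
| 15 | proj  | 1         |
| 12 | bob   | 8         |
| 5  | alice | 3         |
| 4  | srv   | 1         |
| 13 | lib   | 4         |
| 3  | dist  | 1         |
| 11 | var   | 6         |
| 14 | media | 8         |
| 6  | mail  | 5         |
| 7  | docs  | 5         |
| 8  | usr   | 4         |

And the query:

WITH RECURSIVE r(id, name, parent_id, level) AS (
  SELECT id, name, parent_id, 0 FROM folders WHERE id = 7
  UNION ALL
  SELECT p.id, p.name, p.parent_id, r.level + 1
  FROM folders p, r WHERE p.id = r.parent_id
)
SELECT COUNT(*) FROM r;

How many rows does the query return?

Base: id=7 (docs), parent_id=5, level 0.
Iteration 1: join on id=5 -> alice (id 5, parent_id=3, level 1).
Iteration 2: join on id=3 -> dist (id 3, parent_id=1, level 2).
Iteration 3: join on id=1 -> home (id 1, parent_id=NULL, level 3).
Iteration 4: parent_id is NULL; no match; recursion stops.
Total rows emitted: 4.

4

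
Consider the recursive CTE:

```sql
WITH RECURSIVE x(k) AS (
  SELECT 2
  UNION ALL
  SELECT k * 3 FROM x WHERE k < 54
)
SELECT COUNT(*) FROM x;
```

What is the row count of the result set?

4

Base: k=2.
Iteration 1: 2 < 54 holds -> k = 2 * 3 = 6.
Iteration 2: 6 < 54 holds -> k = 6 * 3 = 18.
Iteration 3: 18 < 54 holds -> k = 18 * 3 = 54.
Iteration 4: 54 < 54 fails; recursion stops.
Total rows emitted: 4.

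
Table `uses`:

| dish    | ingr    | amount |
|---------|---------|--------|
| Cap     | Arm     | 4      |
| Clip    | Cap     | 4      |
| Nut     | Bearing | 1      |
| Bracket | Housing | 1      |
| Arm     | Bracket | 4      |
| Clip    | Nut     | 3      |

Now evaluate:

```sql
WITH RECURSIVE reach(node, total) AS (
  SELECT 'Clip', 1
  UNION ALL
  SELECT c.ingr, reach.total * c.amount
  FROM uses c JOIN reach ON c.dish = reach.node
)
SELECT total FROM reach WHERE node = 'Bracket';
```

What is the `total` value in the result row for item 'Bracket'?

64

Base: (Clip, total=1).
Iteration 1: components of {Clip} -> Cap = 1*4 = 4, Nut = 1*3 = 3.
Iteration 2: components of {Cap,Nut} -> Arm = 4*4 = 16, Bearing = 3*1 = 3.
Iteration 3: components of {Arm,Bearing} -> Bracket = 16*4 = 64.
Iteration 4: components of {Bracket} -> Housing = 64*1 = 64.
Iteration 5: no further components; recursion stops.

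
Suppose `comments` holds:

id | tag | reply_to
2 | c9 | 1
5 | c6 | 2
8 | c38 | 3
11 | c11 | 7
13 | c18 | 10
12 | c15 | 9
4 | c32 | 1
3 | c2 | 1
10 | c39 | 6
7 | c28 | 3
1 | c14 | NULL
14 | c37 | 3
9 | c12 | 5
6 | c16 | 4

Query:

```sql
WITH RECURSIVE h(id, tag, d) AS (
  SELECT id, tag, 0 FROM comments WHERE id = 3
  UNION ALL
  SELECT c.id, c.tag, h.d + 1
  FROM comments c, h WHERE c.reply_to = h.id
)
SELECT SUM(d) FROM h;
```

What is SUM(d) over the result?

5

Base: id=3 (c2) at d 0.
Iteration 1: rows with reply_to in {3} -> c28 (id 7, d 1), c38 (id 8, d 1), c37 (id 14, d 1).
Iteration 2: rows with reply_to in {7,8,14} -> c11 (id 11, d 2).
Iteration 3: no rows with reply_to in {11}; recursion stops.
SUM(d) = 0 + 1 + 1 + 1 + 2 = 5.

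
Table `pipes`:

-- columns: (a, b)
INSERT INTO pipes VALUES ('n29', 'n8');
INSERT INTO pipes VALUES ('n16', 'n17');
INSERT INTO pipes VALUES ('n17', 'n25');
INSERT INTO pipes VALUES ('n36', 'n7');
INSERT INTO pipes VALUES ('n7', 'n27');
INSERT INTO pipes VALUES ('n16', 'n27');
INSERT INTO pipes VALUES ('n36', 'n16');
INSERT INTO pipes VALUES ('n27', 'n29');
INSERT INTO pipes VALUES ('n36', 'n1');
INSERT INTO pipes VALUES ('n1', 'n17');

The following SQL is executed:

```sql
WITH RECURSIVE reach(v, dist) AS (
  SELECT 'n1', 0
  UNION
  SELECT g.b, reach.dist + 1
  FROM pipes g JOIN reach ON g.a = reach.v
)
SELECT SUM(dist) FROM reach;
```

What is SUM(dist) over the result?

3

Base: (n1, dist=0).
Iteration 1: edges from {n1} -> (n17, dist=1).
Iteration 2: edges from {n17} -> (n25, dist=2).
Iteration 3: no outgoing edges from {n25}; recursion stops.
SUM(dist) = 0 + 1 + 2 = 3.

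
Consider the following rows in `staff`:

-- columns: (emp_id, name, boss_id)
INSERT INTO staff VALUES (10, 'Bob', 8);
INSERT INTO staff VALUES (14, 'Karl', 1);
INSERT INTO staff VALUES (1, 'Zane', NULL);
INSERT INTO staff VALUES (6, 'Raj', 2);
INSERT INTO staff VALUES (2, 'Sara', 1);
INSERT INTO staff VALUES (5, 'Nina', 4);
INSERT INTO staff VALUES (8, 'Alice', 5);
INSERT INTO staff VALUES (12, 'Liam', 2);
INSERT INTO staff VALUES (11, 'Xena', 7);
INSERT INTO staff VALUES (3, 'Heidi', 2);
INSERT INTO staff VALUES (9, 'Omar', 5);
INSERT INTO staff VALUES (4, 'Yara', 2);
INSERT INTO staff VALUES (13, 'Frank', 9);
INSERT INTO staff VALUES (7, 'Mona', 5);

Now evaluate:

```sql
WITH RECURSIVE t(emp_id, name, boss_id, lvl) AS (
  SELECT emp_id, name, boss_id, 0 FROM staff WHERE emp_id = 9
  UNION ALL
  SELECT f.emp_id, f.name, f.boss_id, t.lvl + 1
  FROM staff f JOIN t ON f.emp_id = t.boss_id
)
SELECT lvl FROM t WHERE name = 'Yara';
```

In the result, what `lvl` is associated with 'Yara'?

Base: emp_id=9 (Omar), boss_id=5, lvl 0.
Iteration 1: join on emp_id=5 -> Nina (id 5, boss_id=4, lvl 1).
Iteration 2: join on emp_id=4 -> Yara (id 4, boss_id=2, lvl 2).
Iteration 3: join on emp_id=2 -> Sara (id 2, boss_id=1, lvl 3).
Iteration 4: join on emp_id=1 -> Zane (id 1, boss_id=NULL, lvl 4).
Iteration 5: boss_id is NULL; no match; recursion stops.

2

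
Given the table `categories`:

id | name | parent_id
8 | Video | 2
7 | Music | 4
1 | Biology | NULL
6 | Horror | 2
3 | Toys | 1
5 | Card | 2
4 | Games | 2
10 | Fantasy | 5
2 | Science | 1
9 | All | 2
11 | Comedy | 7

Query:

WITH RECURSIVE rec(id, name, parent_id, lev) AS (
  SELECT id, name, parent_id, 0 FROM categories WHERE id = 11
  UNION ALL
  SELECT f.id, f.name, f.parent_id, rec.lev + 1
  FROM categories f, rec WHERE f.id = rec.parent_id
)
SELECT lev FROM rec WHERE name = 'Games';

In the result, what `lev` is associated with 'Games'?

2

Base: id=11 (Comedy), parent_id=7, lev 0.
Iteration 1: join on id=7 -> Music (id 7, parent_id=4, lev 1).
Iteration 2: join on id=4 -> Games (id 4, parent_id=2, lev 2).
Iteration 3: join on id=2 -> Science (id 2, parent_id=1, lev 3).
Iteration 4: join on id=1 -> Biology (id 1, parent_id=NULL, lev 4).
Iteration 5: parent_id is NULL; no match; recursion stops.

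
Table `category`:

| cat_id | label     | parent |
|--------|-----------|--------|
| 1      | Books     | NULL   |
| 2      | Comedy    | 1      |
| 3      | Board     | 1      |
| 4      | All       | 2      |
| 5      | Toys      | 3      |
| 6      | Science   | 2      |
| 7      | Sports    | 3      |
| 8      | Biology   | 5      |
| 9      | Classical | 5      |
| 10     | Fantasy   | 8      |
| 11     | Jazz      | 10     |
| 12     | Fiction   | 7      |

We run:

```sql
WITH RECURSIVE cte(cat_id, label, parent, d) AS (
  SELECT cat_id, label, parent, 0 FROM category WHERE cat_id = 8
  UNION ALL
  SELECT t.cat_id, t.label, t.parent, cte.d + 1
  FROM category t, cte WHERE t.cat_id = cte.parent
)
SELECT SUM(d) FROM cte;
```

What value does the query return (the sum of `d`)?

Base: cat_id=8 (Biology), parent=5, d 0.
Iteration 1: join on cat_id=5 -> Toys (id 5, parent=3, d 1).
Iteration 2: join on cat_id=3 -> Board (id 3, parent=1, d 2).
Iteration 3: join on cat_id=1 -> Books (id 1, parent=NULL, d 3).
Iteration 4: parent is NULL; no match; recursion stops.
SUM(d) = 0 + 1 + 2 + 3 = 6.

6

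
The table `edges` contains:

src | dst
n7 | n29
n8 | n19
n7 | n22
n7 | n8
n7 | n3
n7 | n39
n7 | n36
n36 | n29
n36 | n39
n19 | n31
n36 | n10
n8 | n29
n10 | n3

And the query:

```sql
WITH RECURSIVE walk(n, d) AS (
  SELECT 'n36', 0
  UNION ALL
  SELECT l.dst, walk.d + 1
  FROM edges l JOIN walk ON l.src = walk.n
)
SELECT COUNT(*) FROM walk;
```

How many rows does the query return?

Base: (n36, d=0).
Iteration 1: edges from {n36} -> (n10, d=1), (n29, d=1), (n39, d=1).
Iteration 2: edges from {n10,n29,n39} -> (n3, d=2).
Iteration 3: no outgoing edges from {n3}; recursion stops.
Total rows emitted: 5.

5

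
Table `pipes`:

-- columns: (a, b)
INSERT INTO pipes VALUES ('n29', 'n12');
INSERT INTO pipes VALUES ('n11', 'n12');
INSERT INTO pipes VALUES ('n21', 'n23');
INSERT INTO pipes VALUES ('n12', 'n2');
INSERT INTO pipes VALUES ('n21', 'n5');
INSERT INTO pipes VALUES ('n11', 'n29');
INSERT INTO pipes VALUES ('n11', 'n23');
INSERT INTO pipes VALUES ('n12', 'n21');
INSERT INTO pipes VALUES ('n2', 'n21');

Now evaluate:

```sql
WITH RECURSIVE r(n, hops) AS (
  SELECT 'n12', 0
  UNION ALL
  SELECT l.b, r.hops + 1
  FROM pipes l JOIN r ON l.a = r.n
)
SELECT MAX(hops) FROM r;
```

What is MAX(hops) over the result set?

Base: (n12, hops=0).
Iteration 1: edges from {n12} -> (n2, hops=1), (n21, hops=1).
Iteration 2: edges from {n2,n21} -> (n21, hops=2), (n23, hops=2), (n5, hops=2).
Iteration 3: edges from {n21,n23,n5} -> (n23, hops=3), (n5, hops=3).
Iteration 4: no outgoing edges from {n23,n5}; recursion stops.
hops values: 0, 1, 1, 2, 2, 2, 3, 3; the maximum is 3.

3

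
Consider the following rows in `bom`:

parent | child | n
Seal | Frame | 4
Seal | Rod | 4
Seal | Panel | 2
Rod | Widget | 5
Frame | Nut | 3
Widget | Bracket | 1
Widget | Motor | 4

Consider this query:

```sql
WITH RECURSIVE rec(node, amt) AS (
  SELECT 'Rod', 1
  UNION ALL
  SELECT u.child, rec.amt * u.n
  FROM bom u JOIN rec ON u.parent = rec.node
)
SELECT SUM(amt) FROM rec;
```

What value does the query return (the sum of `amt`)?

Base: (Rod, amt=1).
Iteration 1: components of {Rod} -> Widget = 1*5 = 5.
Iteration 2: components of {Widget} -> Bracket = 5*1 = 5, Motor = 5*4 = 20.
Iteration 3: no further components; recursion stops.
SUM(amt) = 1 + 5 + 5 + 20 = 31.

31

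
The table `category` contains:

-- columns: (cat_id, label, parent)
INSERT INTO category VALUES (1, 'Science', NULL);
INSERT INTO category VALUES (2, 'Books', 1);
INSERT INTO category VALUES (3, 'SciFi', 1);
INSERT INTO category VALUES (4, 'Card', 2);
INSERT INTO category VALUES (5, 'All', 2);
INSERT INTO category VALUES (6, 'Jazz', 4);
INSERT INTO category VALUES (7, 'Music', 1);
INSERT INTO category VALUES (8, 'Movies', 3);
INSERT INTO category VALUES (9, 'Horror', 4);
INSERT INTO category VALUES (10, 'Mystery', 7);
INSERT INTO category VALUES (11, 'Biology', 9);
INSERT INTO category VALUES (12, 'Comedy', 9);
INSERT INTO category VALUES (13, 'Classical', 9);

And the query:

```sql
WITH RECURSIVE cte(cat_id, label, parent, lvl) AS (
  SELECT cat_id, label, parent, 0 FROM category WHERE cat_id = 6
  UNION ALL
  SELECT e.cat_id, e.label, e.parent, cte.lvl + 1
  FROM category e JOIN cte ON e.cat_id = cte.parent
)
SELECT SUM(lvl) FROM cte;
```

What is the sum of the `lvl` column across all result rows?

Base: cat_id=6 (Jazz), parent=4, lvl 0.
Iteration 1: join on cat_id=4 -> Card (id 4, parent=2, lvl 1).
Iteration 2: join on cat_id=2 -> Books (id 2, parent=1, lvl 2).
Iteration 3: join on cat_id=1 -> Science (id 1, parent=NULL, lvl 3).
Iteration 4: parent is NULL; no match; recursion stops.
SUM(lvl) = 0 + 1 + 2 + 3 = 6.

6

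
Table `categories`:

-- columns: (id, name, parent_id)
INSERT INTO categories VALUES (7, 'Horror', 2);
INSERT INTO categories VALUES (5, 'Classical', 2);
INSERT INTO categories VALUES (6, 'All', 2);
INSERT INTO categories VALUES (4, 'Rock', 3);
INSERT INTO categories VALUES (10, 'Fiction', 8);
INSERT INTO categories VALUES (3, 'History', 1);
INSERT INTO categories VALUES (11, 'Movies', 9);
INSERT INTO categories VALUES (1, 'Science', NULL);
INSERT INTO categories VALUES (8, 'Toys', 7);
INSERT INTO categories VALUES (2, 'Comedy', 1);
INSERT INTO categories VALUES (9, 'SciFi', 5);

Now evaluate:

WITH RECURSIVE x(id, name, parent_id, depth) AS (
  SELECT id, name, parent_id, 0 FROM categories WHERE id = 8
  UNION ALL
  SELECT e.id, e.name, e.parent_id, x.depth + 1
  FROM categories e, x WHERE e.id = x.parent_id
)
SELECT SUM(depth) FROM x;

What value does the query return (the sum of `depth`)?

6

Base: id=8 (Toys), parent_id=7, depth 0.
Iteration 1: join on id=7 -> Horror (id 7, parent_id=2, depth 1).
Iteration 2: join on id=2 -> Comedy (id 2, parent_id=1, depth 2).
Iteration 3: join on id=1 -> Science (id 1, parent_id=NULL, depth 3).
Iteration 4: parent_id is NULL; no match; recursion stops.
SUM(depth) = 0 + 1 + 2 + 3 = 6.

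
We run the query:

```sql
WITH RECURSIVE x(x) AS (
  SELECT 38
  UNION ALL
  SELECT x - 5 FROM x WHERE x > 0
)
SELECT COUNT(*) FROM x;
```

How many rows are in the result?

Base: x=38.
Iteration 1: 38 > 0 holds -> x = 38 - 5 = 33.
Iteration 2: 33 > 0 holds -> x = 33 - 5 = 28.
Iteration 3: 28 > 0 holds -> x = 28 - 5 = 23.
Iteration 4: 23 > 0 holds -> x = 23 - 5 = 18.
Iteration 5: 18 > 0 holds -> x = 18 - 5 = 13.
Iteration 6: 13 > 0 holds -> x = 13 - 5 = 8.
Iteration 7: 8 > 0 holds -> x = 8 - 5 = 3.
Iteration 8: 3 > 0 holds -> x = 3 - 5 = -2.
Iteration 9: -2 > 0 fails; recursion stops.
Total rows emitted: 9.

9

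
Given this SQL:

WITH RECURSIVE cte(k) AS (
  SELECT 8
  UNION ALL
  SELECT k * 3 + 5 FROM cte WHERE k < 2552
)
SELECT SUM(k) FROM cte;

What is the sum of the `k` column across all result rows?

11459

Base: k=8.
Iteration 1: 8 < 2552 holds -> k = 8 * 3 + 5 = 29.
Iteration 2: 29 < 2552 holds -> k = 29 * 3 + 5 = 92.
Iteration 3: 92 < 2552 holds -> k = 92 * 3 + 5 = 281.
Iteration 4: 281 < 2552 holds -> k = 281 * 3 + 5 = 848.
Iteration 5: 848 < 2552 holds -> k = 848 * 3 + 5 = 2549.
Iteration 6: 2549 < 2552 holds -> k = 2549 * 3 + 5 = 7652.
Iteration 7: 7652 < 2552 fails; recursion stops.
SUM(k) = 8 + 29 + 92 + 281 + 848 + 2549 + 7652 = 11459.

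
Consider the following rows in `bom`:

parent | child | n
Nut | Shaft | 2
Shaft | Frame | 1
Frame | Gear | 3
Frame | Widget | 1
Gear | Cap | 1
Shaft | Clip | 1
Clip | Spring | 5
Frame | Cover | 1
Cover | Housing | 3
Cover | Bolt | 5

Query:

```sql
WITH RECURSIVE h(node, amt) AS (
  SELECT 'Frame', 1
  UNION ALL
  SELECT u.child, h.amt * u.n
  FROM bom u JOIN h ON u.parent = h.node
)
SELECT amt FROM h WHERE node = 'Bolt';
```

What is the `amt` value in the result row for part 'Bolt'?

5

Base: (Frame, amt=1).
Iteration 1: components of {Frame} -> Cover = 1*1 = 1, Gear = 1*3 = 3, Widget = 1*1 = 1.
Iteration 2: components of {Cover,Gear,Widget} -> Bolt = 1*5 = 5, Cap = 3*1 = 3, Housing = 1*3 = 3.
Iteration 3: no further components; recursion stops.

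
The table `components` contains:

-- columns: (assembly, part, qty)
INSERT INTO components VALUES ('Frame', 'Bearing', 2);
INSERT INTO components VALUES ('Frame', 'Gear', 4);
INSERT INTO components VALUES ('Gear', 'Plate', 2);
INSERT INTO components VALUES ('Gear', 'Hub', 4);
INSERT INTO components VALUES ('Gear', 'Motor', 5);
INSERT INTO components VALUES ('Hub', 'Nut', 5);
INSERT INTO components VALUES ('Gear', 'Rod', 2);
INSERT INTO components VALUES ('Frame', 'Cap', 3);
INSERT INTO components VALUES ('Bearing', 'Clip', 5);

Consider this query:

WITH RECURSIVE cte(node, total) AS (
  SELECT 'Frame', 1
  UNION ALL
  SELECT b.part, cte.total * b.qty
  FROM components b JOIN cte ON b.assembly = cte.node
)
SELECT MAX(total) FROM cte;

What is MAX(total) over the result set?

80

Base: (Frame, total=1).
Iteration 1: components of {Frame} -> Bearing = 1*2 = 2, Cap = 1*3 = 3, Gear = 1*4 = 4.
Iteration 2: components of {Bearing,Cap,Gear} -> Clip = 2*5 = 10, Hub = 4*4 = 16, Motor = 4*5 = 20, Plate = 4*2 = 8, Rod = 4*2 = 8.
Iteration 3: components of {Clip,Hub,Motor,Plate,Rod} -> Nut = 16*5 = 80.
Iteration 4: no further components; recursion stops.
total values: 1, 2, 4, 3, 10, 8, 16, 20, 8, 80; the maximum is 80.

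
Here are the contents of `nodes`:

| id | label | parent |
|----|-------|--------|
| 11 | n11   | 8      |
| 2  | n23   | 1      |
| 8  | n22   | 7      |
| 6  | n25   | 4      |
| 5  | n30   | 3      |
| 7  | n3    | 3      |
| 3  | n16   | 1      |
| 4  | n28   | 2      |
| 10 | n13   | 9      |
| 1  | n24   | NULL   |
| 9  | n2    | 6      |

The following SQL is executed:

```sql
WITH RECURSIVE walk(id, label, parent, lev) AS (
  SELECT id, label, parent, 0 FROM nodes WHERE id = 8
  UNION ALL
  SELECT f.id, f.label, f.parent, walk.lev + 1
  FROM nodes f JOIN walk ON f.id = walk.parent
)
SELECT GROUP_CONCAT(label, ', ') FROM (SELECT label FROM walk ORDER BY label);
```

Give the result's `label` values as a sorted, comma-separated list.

Base: id=8 (n22), parent=7, lev 0.
Iteration 1: join on id=7 -> n3 (id 7, parent=3, lev 1).
Iteration 2: join on id=3 -> n16 (id 3, parent=1, lev 2).
Iteration 3: join on id=1 -> n24 (id 1, parent=NULL, lev 3).
Iteration 4: parent is NULL; no match; recursion stops.

n16, n22, n24, n3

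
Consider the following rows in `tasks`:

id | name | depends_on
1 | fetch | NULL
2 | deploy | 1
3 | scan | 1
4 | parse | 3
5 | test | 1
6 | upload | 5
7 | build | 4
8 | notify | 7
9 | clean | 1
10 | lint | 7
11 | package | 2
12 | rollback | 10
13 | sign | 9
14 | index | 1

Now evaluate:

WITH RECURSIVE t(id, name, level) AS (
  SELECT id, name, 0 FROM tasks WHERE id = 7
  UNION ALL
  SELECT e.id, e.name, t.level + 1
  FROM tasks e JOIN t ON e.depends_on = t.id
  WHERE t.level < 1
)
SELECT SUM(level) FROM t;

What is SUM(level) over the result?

2

Base: id=7 (build) at level 0.
Iteration 1: rows with depends_on in {7} -> notify (id 8, level 1), lint (id 10, level 1).
Iteration 2: level < 1 fails for all current rows; recursion stops.
SUM(level) = 0 + 1 + 1 = 2.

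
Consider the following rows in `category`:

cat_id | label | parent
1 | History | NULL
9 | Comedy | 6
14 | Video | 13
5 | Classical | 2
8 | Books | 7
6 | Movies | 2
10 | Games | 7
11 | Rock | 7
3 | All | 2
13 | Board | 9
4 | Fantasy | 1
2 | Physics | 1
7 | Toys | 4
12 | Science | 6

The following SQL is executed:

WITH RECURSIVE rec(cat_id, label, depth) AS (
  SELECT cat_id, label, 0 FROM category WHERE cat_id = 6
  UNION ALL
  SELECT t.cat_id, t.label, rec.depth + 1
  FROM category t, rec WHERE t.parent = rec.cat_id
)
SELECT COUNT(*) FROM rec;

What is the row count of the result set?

5

Base: cat_id=6 (Movies) at depth 0.
Iteration 1: rows with parent in {6} -> Comedy (id 9, depth 1), Science (id 12, depth 1).
Iteration 2: rows with parent in {9,12} -> Board (id 13, depth 2).
Iteration 3: rows with parent in {13} -> Video (id 14, depth 3).
Iteration 4: no rows with parent in {14}; recursion stops.
Total rows emitted: 5.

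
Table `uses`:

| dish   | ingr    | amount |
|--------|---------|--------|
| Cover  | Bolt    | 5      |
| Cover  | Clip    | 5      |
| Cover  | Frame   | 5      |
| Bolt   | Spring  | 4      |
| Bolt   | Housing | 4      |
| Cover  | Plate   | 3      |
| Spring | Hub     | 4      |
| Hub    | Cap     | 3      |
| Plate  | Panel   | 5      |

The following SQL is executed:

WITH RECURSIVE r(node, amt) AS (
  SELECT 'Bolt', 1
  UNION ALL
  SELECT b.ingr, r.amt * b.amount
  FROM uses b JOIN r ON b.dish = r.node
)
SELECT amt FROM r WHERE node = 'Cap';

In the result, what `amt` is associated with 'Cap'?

Base: (Bolt, amt=1).
Iteration 1: components of {Bolt} -> Housing = 1*4 = 4, Spring = 1*4 = 4.
Iteration 2: components of {Housing,Spring} -> Hub = 4*4 = 16.
Iteration 3: components of {Hub} -> Cap = 16*3 = 48.
Iteration 4: no further components; recursion stops.

48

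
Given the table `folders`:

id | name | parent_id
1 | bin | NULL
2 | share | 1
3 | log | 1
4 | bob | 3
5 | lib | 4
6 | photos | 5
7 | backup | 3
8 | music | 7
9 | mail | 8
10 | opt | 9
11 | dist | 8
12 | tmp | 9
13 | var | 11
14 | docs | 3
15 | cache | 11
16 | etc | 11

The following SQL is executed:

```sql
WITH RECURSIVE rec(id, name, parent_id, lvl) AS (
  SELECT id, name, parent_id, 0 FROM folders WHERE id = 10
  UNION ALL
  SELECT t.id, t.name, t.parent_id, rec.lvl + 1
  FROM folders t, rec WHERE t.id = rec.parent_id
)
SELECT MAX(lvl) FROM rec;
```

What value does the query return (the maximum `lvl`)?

Base: id=10 (opt), parent_id=9, lvl 0.
Iteration 1: join on id=9 -> mail (id 9, parent_id=8, lvl 1).
Iteration 2: join on id=8 -> music (id 8, parent_id=7, lvl 2).
Iteration 3: join on id=7 -> backup (id 7, parent_id=3, lvl 3).
Iteration 4: join on id=3 -> log (id 3, parent_id=1, lvl 4).
Iteration 5: join on id=1 -> bin (id 1, parent_id=NULL, lvl 5).
Iteration 6: parent_id is NULL; no match; recursion stops.
lvl values: 0, 1, 2, 3, 4, 5; the maximum is 5.

5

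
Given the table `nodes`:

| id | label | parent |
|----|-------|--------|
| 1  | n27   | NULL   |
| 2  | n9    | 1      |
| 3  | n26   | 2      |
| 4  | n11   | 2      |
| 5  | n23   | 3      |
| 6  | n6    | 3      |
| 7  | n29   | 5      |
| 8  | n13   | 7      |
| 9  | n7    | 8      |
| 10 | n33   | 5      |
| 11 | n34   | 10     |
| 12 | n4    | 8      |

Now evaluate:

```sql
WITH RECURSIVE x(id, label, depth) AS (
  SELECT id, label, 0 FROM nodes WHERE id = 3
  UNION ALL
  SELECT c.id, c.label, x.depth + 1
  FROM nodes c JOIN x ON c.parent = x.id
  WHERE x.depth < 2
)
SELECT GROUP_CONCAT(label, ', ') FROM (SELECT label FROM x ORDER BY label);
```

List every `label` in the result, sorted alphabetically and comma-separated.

n23, n26, n29, n33, n6

Base: id=3 (n26) at depth 0.
Iteration 1: rows with parent in {3} -> n23 (id 5, depth 1), n6 (id 6, depth 1).
Iteration 2: rows with parent in {5,6} -> n29 (id 7, depth 2), n33 (id 10, depth 2).
Iteration 3: depth < 2 fails for all current rows; recursion stops.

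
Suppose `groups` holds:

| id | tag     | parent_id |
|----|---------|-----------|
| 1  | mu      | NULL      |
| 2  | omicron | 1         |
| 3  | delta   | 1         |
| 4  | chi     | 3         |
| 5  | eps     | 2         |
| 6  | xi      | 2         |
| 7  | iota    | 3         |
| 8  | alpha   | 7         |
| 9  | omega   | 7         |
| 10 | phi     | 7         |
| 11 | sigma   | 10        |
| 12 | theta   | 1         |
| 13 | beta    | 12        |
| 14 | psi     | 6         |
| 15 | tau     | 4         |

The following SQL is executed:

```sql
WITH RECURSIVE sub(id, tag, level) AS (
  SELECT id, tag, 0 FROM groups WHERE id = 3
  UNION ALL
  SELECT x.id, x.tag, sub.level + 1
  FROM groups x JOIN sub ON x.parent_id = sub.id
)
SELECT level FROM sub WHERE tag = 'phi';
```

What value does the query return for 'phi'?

2

Base: id=3 (delta) at level 0.
Iteration 1: rows with parent_id in {3} -> chi (id 4, level 1), iota (id 7, level 1).
Iteration 2: rows with parent_id in {4,7} -> alpha (id 8, level 2), omega (id 9, level 2), phi (id 10, level 2), tau (id 15, level 2).
Iteration 3: rows with parent_id in {8,9,10,15} -> sigma (id 11, level 3).
Iteration 4: no rows with parent_id in {11}; recursion stops.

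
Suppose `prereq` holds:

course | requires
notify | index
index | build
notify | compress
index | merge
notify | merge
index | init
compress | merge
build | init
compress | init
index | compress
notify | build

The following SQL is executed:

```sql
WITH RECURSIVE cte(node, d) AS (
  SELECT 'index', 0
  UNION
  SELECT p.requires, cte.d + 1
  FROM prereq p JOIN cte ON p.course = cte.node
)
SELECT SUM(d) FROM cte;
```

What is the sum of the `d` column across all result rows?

Base: (index, d=0).
Iteration 1: edges from {index} -> (build, d=1), (compress, d=1), (init, d=1), (merge, d=1).
Iteration 2: edges from {build,compress,init,merge} -> (init, d=2), (merge, d=2). [UNION drops 1 duplicate row(s)]
Iteration 3: no outgoing edges from {init,merge}; recursion stops.
SUM(d) = 0 + 1 + 1 + 1 + 1 + 2 + 2 = 8.

8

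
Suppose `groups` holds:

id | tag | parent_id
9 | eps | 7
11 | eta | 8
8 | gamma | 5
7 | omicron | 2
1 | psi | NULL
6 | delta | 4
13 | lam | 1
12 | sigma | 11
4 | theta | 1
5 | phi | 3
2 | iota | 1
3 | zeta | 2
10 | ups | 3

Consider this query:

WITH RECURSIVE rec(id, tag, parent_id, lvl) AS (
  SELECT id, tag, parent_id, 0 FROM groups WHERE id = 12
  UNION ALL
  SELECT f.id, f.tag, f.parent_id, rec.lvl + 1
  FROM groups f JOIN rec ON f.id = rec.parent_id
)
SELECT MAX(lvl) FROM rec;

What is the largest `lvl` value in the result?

Base: id=12 (sigma), parent_id=11, lvl 0.
Iteration 1: join on id=11 -> eta (id 11, parent_id=8, lvl 1).
Iteration 2: join on id=8 -> gamma (id 8, parent_id=5, lvl 2).
Iteration 3: join on id=5 -> phi (id 5, parent_id=3, lvl 3).
Iteration 4: join on id=3 -> zeta (id 3, parent_id=2, lvl 4).
Iteration 5: join on id=2 -> iota (id 2, parent_id=1, lvl 5).
Iteration 6: join on id=1 -> psi (id 1, parent_id=NULL, lvl 6).
Iteration 7: parent_id is NULL; no match; recursion stops.
lvl values: 0, 1, 2, 3, 4, 5, 6; the maximum is 6.

6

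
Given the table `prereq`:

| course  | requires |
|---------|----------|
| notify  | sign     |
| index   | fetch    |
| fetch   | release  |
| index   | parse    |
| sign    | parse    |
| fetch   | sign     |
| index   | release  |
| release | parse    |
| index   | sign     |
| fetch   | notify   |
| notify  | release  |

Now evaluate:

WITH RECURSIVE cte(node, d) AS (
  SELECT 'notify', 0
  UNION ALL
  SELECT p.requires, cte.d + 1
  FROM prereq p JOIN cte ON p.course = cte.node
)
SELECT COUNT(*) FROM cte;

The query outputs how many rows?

5

Base: (notify, d=0).
Iteration 1: edges from {notify} -> (release, d=1), (sign, d=1).
Iteration 2: edges from {release,sign} -> (parse, d=2) x2. [UNION ALL keeps all 2 new rows, including repeats]
Iteration 3: no outgoing edges from {parse}; recursion stops.
Total rows emitted: 5.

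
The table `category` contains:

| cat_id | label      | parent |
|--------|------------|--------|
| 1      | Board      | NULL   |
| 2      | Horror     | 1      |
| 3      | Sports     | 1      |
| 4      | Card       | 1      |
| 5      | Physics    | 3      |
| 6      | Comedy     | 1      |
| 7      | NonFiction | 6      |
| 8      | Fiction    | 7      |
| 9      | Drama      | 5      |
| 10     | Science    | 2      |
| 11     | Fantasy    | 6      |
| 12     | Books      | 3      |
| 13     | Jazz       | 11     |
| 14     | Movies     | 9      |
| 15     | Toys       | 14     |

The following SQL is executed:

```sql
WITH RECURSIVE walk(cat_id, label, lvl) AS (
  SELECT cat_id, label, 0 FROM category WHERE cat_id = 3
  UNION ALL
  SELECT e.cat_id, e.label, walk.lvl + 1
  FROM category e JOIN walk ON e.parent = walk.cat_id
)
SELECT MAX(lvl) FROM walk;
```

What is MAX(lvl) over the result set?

4

Base: cat_id=3 (Sports) at lvl 0.
Iteration 1: rows with parent in {3} -> Physics (id 5, lvl 1), Books (id 12, lvl 1).
Iteration 2: rows with parent in {5,12} -> Drama (id 9, lvl 2).
Iteration 3: rows with parent in {9} -> Movies (id 14, lvl 3).
Iteration 4: rows with parent in {14} -> Toys (id 15, lvl 4).
Iteration 5: no rows with parent in {15}; recursion stops.
lvl values: 0, 1, 1, 2, 3, 4; the maximum is 4.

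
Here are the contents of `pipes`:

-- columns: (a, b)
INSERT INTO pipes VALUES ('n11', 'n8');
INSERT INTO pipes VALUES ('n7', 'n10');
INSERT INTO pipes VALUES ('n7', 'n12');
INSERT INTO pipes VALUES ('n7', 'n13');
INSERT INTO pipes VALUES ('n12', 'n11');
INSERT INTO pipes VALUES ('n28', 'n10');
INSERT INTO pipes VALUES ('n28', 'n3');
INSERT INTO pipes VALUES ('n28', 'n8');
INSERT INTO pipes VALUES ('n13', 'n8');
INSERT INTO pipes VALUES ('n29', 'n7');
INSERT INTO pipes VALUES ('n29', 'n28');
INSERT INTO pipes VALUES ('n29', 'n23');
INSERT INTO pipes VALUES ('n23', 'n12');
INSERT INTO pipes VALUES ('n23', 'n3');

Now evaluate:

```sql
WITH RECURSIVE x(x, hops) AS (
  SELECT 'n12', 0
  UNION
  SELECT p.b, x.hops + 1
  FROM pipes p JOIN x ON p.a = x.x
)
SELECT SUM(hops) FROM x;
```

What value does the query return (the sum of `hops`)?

3

Base: (n12, hops=0).
Iteration 1: edges from {n12} -> (n11, hops=1).
Iteration 2: edges from {n11} -> (n8, hops=2).
Iteration 3: no outgoing edges from {n8}; recursion stops.
SUM(hops) = 0 + 1 + 2 = 3.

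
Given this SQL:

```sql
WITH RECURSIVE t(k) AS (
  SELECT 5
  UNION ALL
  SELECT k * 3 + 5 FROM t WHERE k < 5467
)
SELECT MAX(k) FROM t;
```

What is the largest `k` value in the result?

Base: k=5.
Iteration 1: 5 < 5467 holds -> k = 5 * 3 + 5 = 20.
Iteration 2: 20 < 5467 holds -> k = 20 * 3 + 5 = 65.
Iteration 3: 65 < 5467 holds -> k = 65 * 3 + 5 = 200.
Iteration 4: 200 < 5467 holds -> k = 200 * 3 + 5 = 605.
Iteration 5: 605 < 5467 holds -> k = 605 * 3 + 5 = 1820.
Iteration 6: 1820 < 5467 holds -> k = 1820 * 3 + 5 = 5465.
Iteration 7: 5465 < 5467 holds -> k = 5465 * 3 + 5 = 16400.
Iteration 8: 16400 < 5467 fails; recursion stops.
k values: 5, 20, 65, 200, 605, 1820, 5465, 16400; the maximum is 16400.

16400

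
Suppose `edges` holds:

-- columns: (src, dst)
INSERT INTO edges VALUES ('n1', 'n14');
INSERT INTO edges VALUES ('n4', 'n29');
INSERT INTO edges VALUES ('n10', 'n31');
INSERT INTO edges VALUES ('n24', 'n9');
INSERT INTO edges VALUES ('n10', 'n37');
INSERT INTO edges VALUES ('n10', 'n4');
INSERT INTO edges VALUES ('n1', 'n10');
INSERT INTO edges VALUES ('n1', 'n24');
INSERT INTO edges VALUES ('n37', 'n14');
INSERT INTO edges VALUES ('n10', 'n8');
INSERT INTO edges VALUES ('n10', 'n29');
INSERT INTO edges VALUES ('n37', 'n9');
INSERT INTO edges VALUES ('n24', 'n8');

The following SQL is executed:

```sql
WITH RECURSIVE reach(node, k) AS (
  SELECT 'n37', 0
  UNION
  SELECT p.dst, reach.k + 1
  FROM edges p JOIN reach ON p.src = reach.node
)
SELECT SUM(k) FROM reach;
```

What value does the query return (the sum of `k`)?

Base: (n37, k=0).
Iteration 1: edges from {n37} -> (n14, k=1), (n9, k=1).
Iteration 2: no outgoing edges from {n14,n9}; recursion stops.
SUM(k) = 0 + 1 + 1 = 2.

2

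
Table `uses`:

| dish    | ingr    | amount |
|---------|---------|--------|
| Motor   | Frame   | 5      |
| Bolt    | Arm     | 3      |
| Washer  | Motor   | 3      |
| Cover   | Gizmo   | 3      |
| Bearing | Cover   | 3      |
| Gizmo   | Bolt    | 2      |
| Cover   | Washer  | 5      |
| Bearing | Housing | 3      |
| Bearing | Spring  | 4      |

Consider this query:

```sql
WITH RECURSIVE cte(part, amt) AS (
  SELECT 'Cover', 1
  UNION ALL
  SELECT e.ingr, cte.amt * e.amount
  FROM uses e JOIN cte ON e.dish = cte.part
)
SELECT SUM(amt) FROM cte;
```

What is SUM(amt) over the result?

Base: (Cover, amt=1).
Iteration 1: components of {Cover} -> Gizmo = 1*3 = 3, Washer = 1*5 = 5.
Iteration 2: components of {Gizmo,Washer} -> Bolt = 3*2 = 6, Motor = 5*3 = 15.
Iteration 3: components of {Bolt,Motor} -> Arm = 6*3 = 18, Frame = 15*5 = 75.
Iteration 4: no further components; recursion stops.
SUM(amt) = 1 + 3 + 5 + 6 + 15 + 18 + 75 = 123.

123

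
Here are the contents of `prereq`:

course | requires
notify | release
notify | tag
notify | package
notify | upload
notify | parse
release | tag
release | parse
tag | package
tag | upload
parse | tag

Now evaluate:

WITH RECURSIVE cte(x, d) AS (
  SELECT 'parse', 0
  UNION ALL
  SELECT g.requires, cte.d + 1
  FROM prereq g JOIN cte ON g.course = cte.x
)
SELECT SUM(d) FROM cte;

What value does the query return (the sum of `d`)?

Base: (parse, d=0).
Iteration 1: edges from {parse} -> (tag, d=1).
Iteration 2: edges from {tag} -> (package, d=2), (upload, d=2).
Iteration 3: no outgoing edges from {package,upload}; recursion stops.
SUM(d) = 0 + 1 + 2 + 2 = 5.

5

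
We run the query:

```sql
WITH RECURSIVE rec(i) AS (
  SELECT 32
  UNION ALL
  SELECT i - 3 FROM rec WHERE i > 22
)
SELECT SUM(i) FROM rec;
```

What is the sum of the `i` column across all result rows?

Base: i=32.
Iteration 1: 32 > 22 holds -> i = 32 - 3 = 29.
Iteration 2: 29 > 22 holds -> i = 29 - 3 = 26.
Iteration 3: 26 > 22 holds -> i = 26 - 3 = 23.
Iteration 4: 23 > 22 holds -> i = 23 - 3 = 20.
Iteration 5: 20 > 22 fails; recursion stops.
SUM(i) = 32 + 29 + 26 + 23 + 20 = 130.

130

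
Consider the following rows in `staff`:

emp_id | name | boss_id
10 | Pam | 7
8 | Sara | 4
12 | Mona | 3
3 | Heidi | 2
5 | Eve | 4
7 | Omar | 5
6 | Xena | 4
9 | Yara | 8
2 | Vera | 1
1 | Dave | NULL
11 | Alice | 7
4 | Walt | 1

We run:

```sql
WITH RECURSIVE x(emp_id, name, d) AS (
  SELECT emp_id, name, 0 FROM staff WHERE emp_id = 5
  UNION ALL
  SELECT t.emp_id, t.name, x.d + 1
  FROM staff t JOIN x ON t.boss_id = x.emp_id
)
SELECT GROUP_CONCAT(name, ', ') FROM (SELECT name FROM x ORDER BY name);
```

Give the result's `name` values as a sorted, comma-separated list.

Alice, Eve, Omar, Pam

Base: emp_id=5 (Eve) at d 0.
Iteration 1: rows with boss_id in {5} -> Omar (id 7, d 1).
Iteration 2: rows with boss_id in {7} -> Pam (id 10, d 2), Alice (id 11, d 2).
Iteration 3: no rows with boss_id in {10,11}; recursion stops.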